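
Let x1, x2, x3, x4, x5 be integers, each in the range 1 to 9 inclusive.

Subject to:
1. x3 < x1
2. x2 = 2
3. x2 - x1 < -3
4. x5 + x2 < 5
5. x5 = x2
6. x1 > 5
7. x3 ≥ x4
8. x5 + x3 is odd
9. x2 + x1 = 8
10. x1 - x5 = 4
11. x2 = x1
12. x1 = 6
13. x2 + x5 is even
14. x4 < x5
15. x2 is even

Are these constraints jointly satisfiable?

Unsatisfiable

Constraint 2 fixes x2 = 2 and constraint 12 fixes x1 = 6, but constraint 11 requires x2 = x1. Since 2 ≠ 6, contradiction.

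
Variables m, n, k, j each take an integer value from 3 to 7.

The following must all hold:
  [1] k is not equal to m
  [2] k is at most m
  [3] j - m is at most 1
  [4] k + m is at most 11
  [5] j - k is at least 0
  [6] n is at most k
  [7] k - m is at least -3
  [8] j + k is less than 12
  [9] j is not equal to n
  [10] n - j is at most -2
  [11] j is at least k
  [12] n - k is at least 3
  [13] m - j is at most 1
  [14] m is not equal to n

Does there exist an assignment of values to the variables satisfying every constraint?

Constraints 3, 7, 10, and 12 give k − m ≥ -3, m − j ≥ -1, j − n ≥ 2, n − k ≥ 3.
Adding all 4 inequalities: the left sides telescope to 0, and the right sides sum to (-3) + (-1) + 2 + 3 = 1. So 0 ≥ 1, which is false.

Unsatisfiable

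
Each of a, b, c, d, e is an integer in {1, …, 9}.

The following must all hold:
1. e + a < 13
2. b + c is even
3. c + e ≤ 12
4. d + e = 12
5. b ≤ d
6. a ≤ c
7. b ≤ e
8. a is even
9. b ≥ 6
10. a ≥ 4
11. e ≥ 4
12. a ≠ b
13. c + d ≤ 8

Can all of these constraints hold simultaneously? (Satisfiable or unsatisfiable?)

From constraints 6 and 10: c ≥ a ≥ 4. From constraints 5 and 9: d ≥ b ≥ 6. Hence c + d ≥ 10. But constraint 13 requires c + d ≤ 8, and 8 < 10. Contradiction.

Unsatisfiable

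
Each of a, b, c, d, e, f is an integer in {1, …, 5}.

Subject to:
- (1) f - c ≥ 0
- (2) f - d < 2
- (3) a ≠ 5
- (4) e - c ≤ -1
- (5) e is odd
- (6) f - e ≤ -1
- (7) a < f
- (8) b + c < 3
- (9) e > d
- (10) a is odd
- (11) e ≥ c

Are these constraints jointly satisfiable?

Unsatisfiable

Constraints 1, 4, and 6 give f − c ≥ 0, c − e ≥ 1, e − f ≥ 1.
Adding all 3 inequalities: the left sides telescope to 0, and the right sides sum to 0 + 1 + 1 = 2. So 0 ≥ 2, which is false.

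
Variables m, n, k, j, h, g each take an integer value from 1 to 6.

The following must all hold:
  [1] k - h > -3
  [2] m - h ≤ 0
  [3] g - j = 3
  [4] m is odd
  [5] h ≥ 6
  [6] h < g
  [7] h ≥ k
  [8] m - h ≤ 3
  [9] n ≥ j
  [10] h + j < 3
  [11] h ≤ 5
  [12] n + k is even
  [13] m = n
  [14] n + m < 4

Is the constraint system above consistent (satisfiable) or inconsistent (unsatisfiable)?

From constraint 5: h ≥ 6. From constraint 11: h ≤ 5. But 5 < 6, so no value of h works.

Unsatisfiable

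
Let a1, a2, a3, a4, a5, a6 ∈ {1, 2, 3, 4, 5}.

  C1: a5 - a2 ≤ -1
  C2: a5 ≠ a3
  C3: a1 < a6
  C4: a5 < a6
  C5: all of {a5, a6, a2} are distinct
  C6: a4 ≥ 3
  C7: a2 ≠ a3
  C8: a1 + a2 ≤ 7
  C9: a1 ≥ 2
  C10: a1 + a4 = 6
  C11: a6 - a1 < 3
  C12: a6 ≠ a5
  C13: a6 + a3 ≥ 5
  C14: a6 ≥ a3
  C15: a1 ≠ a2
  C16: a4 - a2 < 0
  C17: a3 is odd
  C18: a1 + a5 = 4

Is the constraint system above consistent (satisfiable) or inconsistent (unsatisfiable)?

Satisfiable

Try a1 = 2, a2 = 5, a3 = 3, a4 = 4, a5 = 2, a6 = 3.
Check constraint 1: a5 - a2 = -3; constraint 8: a1 + a2 = 7; constraint 10: a1 + a4 = 6. The remaining constraints are straightforward to verify.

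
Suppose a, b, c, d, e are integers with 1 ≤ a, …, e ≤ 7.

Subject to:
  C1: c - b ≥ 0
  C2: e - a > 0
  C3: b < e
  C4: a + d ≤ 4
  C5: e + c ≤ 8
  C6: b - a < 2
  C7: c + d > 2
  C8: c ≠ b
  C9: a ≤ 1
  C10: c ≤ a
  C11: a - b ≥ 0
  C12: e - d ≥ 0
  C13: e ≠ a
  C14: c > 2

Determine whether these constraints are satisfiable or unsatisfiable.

From constraint 14: c ≥ 3. From constraints 9 and 10: c ≤ a and a ≤ 1, so c ≤ 1. But 1 < 3, so no value of c works.

Unsatisfiable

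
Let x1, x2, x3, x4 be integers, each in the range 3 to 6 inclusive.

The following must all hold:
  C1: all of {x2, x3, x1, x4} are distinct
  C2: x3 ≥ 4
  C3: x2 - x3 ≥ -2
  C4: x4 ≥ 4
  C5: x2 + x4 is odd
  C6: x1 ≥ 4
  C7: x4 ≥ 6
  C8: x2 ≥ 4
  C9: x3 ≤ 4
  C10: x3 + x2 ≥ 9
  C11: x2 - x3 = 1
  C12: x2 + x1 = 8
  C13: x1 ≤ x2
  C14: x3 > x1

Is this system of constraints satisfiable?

Constraints 2, 4, 6, and 8 confine each of x2, x3, x1, x4 to the 3 values {4, …, 6} (the domain already gives each ≤ 6).
Constraint 1 requires all 4 of them to be distinct, but only 3 values are available — impossible by the pigeonhole principle.

Unsatisfiable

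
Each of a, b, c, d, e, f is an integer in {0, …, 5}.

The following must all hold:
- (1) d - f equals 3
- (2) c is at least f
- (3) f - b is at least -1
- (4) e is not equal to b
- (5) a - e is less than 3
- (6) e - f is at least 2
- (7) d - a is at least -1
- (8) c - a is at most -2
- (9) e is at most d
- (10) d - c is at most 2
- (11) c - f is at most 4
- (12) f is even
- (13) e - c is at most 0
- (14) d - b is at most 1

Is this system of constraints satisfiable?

Constraints 3, 6, 7, 8, 13, and 14 give a − c ≥ 2, c − e ≥ 0, e − f ≥ 2, f − b ≥ -1, b − d ≥ -1, d − a ≥ -1.
Adding all 6 inequalities: the left sides telescope to 0, and the right sides sum to 2 + 0 + 2 + (-1) + (-1) + (-1) = 1. So 0 ≥ 1, which is false.

Unsatisfiable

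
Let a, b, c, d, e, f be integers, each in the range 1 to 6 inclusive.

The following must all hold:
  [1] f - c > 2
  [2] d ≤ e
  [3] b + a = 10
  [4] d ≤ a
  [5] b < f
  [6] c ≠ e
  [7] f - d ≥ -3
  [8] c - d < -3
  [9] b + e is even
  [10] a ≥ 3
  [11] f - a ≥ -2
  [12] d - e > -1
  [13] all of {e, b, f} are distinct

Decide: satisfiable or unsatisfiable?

Take a = 6, b = 4, c = 2, d = 6, e = 6, f = 5. Then constraint 1: f - c = 3; constraint 3: b + a = 10; constraint 7: f - d = -1, and every other listed constraint is also met.

Satisfiable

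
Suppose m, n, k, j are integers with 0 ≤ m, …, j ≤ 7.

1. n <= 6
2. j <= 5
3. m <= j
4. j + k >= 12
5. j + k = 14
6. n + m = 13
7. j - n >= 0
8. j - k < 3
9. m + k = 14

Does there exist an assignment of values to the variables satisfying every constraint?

Unsatisfiable

From constraint 1: n ≤ 6. From constraints 2 and 3: m ≤ j ≤ 5. Hence n + m ≤ 11. But constraint 6 requires n + m = 13, and 13 > 11. Contradiction.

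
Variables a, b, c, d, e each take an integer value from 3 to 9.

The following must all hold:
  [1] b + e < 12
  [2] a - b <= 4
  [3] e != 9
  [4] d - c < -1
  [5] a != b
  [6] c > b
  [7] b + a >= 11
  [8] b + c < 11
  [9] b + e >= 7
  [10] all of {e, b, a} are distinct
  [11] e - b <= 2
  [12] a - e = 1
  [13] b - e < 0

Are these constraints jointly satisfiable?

Take a = 7, b = 4, c = 6, d = 3, e = 6. Then constraint 1: b + e = 10; constraint 2: a - b = 3; constraint 4: d - c = -3, and every other listed constraint is also met.

Satisfiable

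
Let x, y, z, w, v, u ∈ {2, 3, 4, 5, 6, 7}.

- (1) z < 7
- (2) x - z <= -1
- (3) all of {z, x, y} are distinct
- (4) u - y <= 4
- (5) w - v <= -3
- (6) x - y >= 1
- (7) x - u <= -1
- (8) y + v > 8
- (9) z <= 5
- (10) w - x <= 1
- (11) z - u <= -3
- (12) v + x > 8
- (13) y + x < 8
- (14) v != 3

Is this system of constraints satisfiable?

Constraints 2, 4, 6, and 11 give x − y ≥ 1, y − u ≥ -4, u − z ≥ 3, z − x ≥ 1.
Adding all 4 inequalities: the left sides telescope to 0, and the right sides sum to 1 + (-4) + 3 + 1 = 1. So 0 ≥ 1, which is false.

Unsatisfiable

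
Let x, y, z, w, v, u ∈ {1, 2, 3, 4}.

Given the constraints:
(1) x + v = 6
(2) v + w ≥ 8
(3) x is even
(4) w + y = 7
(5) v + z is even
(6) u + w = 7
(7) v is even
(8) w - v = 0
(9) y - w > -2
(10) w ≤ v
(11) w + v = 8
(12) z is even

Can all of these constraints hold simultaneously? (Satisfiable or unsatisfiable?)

Satisfiable

Setting (x, y, z, w, v, u) = (2, 3, 4, 4, 4, 3) satisfies everything: constraint 1: x + v = 6; constraint 2: v + w = 8, and the others follow.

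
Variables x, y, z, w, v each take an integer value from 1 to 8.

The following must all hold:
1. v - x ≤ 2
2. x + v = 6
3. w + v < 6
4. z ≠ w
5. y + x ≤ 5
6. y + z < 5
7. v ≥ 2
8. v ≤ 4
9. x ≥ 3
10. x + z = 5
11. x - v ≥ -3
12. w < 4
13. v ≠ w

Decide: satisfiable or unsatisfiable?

Take x = 3, y = 2, z = 2, w = 1, v = 3. Then constraint 1: v - x = 0; constraint 2: x + v = 6; constraint 3: w + v = 4, and every other listed constraint is also met.

Satisfiable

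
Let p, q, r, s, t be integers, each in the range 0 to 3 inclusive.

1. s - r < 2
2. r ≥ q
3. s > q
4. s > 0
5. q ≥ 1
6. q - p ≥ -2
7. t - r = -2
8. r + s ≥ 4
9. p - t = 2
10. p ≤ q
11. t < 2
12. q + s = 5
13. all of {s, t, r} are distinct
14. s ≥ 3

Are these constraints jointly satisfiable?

Satisfiable

Setting (p, q, r, s, t) = (2, 2, 2, 3, 0) satisfies everything: constraint 1: s - r = 1; constraint 6: q - p = 0, and the others follow.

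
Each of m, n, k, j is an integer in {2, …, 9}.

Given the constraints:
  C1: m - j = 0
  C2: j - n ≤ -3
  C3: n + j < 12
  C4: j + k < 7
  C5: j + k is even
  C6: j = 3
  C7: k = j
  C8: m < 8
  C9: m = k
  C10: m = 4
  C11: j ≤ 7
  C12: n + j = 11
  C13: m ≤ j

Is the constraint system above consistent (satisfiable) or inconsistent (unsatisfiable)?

Unsatisfiable

Constraint 10 fixes m = 4 and constraint 6 fixes j = 3. Constraints 7 and 9 give m = k = j, so m = j. But 4 ≠ 3 — contradiction.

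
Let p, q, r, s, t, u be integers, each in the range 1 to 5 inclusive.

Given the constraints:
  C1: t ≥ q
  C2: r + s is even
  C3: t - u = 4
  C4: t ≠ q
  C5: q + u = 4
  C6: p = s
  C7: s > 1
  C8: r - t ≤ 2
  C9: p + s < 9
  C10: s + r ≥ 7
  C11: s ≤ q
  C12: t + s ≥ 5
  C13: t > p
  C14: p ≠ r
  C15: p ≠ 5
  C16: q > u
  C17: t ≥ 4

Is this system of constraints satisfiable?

One satisfying assignment is p = 3, q = 3, r = 5, s = 3, t = 5, u = 1.
For the less obvious constraints — constraint 3: t - u = 4; constraint 5: q + u = 4; constraint 8: r - t = 0 — and the others hold by inspection.

Satisfiable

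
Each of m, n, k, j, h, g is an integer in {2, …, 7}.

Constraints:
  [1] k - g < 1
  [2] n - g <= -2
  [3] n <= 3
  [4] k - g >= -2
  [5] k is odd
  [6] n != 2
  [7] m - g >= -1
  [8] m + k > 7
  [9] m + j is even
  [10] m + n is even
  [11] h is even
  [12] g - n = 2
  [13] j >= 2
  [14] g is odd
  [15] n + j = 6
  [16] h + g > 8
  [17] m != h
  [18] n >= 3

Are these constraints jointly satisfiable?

One satisfying assignment is m = 7, n = 3, k = 3, j = 3, h = 6, g = 5.
For the less obvious constraints — constraint 1: k - g = -2; constraint 2: n - g = -2 — and the others hold by inspection.

Satisfiable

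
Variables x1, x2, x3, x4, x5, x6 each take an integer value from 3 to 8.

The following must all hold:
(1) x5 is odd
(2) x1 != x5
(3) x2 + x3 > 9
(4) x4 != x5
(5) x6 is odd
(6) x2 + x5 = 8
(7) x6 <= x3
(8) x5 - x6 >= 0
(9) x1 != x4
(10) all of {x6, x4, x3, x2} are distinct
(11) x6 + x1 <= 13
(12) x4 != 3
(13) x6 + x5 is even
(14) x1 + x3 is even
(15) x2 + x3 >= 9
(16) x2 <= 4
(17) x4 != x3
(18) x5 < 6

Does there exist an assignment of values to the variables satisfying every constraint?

One satisfying assignment is x1 = 8, x2 = 3, x3 = 8, x4 = 4, x5 = 5, x6 = 5.
For the less obvious constraints — constraint 3: x2 + x3 = 11; constraint 6: x2 + x5 = 8 — and the others hold by inspection.

Satisfiable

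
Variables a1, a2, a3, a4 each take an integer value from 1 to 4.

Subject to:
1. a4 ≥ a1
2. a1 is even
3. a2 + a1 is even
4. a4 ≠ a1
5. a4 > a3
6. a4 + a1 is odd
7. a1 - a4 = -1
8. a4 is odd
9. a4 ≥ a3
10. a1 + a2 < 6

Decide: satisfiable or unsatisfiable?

Satisfiable

Take a1 = 2, a2 = 2, a3 = 1, a4 = 3. Then constraint 2: a1 = 2 is even; constraint 7: a1 - a4 = -1; constraint 10: a1 + a2 = 4, and every other listed constraint is also met.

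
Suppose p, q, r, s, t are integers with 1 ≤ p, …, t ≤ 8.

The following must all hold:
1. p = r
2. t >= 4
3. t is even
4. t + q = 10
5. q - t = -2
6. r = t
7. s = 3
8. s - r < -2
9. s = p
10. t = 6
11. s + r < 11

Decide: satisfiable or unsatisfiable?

Unsatisfiable

Constraint 7 fixes s = 3 and constraint 10 fixes t = 6. Constraints 1, 6, and 9 give s = p = r = t, so s = t. But 3 ≠ 6 — contradiction.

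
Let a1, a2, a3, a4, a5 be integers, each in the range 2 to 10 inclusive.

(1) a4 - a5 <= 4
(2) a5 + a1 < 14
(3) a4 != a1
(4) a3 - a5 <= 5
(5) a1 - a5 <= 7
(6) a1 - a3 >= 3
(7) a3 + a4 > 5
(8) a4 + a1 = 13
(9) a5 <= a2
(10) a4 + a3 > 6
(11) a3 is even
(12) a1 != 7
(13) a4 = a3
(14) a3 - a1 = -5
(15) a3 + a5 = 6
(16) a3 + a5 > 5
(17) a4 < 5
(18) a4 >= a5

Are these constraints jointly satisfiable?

Satisfiable

One satisfying assignment is a1 = 9, a2 = 2, a3 = 4, a4 = 4, a5 = 2.
For the less obvious constraints — constraint 1: a4 - a5 = 2; constraint 2: a5 + a1 = 11 — and the others hold by inspection.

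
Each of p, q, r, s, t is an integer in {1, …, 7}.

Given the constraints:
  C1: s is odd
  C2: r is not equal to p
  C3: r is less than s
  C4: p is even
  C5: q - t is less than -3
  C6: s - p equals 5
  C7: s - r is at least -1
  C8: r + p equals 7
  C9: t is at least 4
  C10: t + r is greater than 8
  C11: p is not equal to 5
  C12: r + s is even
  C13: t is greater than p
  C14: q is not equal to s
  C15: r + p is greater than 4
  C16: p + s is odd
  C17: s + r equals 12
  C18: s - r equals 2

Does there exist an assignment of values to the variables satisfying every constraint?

The assignment p = 2, q = 2, r = 5, s = 7, t = 6 works:
  constraint 5 holds since q - t = -4.
  constraint 6 holds since s - p = 5.
  constraint 7 holds since s - r = 2.
The rest check out directly.

Satisfiable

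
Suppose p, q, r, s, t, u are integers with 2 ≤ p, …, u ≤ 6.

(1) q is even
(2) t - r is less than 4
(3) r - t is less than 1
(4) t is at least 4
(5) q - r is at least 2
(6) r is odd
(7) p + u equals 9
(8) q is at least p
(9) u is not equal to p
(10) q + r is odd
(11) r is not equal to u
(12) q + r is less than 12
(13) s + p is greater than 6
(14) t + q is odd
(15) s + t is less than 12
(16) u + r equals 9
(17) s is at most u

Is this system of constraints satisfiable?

Satisfiable

Try p = 3, q = 6, r = 3, s = 5, t = 5, u = 6.
Check constraint 2: t - r = 2; constraint 3: r - t = -2; constraint 5: q - r = 3. The remaining constraints are straightforward to verify.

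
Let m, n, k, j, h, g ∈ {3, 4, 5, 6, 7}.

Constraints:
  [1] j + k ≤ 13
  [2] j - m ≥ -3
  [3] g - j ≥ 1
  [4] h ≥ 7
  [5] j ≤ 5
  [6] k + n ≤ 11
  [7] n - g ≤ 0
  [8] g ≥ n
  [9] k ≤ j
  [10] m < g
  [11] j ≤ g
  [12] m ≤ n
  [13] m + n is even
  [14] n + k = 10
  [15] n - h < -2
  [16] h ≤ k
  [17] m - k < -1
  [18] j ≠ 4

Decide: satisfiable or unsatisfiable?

From constraints 4 and 16: k ≥ h and h ≥ 7, so k ≥ 7. From constraints 5 and 9: k ≤ j and j ≤ 5, so k ≤ 5. But 5 < 7, so no value of k works.

Unsatisfiable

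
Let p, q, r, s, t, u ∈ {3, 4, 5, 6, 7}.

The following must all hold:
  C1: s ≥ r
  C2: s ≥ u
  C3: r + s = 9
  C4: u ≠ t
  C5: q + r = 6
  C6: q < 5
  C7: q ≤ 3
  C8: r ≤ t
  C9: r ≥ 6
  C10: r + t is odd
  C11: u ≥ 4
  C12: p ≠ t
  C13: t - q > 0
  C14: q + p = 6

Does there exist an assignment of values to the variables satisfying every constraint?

From constraint 9: r ≥ 6. From constraints 2 and 11: s ≥ u ≥ 4. Hence r + s ≥ 10. But constraint 3 requires r + s = 9, and 9 < 10. Contradiction.

Unsatisfiable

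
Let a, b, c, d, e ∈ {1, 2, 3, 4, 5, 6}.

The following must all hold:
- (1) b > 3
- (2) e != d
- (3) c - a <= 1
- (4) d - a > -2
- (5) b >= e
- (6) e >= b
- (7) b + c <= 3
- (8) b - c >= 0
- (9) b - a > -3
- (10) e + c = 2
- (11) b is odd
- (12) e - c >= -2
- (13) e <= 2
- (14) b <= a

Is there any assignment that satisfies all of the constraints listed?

Unsatisfiable

From constraint 1: b ≥ 4. From constraints 6 and 13: b ≤ e and e ≤ 2, so b ≤ 2. But 2 < 4, so no value of b works.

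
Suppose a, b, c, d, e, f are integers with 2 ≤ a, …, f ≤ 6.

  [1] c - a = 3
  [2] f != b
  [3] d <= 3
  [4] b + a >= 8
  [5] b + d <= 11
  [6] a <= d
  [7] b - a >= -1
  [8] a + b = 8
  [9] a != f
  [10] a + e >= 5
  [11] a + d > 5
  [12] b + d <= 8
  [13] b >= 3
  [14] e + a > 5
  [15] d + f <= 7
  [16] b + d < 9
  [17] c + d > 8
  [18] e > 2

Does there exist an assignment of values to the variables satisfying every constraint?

Satisfiable

Try a = 3, b = 5, c = 6, d = 3, e = 4, f = 4.
Check constraint 1: c - a = 3; constraint 4: b + a = 8. The remaining constraints are straightforward to verify.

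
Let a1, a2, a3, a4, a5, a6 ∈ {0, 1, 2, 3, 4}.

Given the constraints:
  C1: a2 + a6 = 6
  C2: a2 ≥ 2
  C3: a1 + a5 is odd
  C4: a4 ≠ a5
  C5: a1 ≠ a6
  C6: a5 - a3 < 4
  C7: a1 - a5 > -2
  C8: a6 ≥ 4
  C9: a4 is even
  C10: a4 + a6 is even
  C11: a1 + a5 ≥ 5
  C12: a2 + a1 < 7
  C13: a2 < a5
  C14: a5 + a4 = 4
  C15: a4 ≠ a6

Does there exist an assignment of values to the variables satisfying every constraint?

The assignment a1 = 3, a2 = 2, a3 = 1, a4 = 0, a5 = 4, a6 = 4 works:
  constraint 1 holds since a2 + a6 = 6.
  constraint 6 holds since a5 - a3 = 3.
  constraint 7 holds since a1 - a5 = -1.
The rest check out directly.

Satisfiable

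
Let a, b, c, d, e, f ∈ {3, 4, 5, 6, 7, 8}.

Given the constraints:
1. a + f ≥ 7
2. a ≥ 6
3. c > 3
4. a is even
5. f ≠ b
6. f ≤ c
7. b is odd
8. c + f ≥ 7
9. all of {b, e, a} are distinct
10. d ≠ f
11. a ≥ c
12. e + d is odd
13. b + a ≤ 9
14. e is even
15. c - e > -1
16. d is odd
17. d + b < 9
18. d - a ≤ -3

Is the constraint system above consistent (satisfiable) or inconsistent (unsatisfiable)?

Satisfiable

The assignment a = 6, b = 3, c = 5, d = 3, e = 4, f = 4 works:
  constraint 1 holds since a + f = 10.
  constraint 8 holds since c + f = 9.
The rest check out directly.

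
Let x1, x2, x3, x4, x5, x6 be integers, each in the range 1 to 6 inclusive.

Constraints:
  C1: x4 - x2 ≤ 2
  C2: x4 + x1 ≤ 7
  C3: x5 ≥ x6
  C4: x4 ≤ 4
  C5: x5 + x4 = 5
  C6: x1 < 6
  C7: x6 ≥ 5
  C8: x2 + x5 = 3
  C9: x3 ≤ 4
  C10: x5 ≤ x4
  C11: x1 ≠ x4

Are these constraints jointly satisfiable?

From constraints 3 and 7: x5 ≥ x6 and x6 ≥ 5, so x5 ≥ 5. From constraints 4 and 10: x5 ≤ x4 and x4 ≤ 4, so x5 ≤ 4. But 4 < 5, so no value of x5 works.

Unsatisfiable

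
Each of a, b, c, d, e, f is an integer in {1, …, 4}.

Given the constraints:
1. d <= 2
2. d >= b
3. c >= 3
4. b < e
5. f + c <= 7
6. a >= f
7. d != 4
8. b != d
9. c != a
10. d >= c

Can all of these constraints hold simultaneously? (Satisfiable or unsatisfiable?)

From constraints 3 and 10: d ≥ c and c ≥ 3, so d ≥ 3. From constraint 1: d ≤ 2. But 2 < 3, so no value of d works.

Unsatisfiable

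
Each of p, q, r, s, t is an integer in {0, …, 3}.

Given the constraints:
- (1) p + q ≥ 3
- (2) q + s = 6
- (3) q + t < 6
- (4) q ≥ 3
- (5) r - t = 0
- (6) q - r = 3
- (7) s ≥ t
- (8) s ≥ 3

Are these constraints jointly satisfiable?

Satisfiable

Take p = 1, q = 3, r = 0, s = 3, t = 0. Then constraint 1: p + q = 4; constraint 2: q + s = 6, and every other listed constraint is also met.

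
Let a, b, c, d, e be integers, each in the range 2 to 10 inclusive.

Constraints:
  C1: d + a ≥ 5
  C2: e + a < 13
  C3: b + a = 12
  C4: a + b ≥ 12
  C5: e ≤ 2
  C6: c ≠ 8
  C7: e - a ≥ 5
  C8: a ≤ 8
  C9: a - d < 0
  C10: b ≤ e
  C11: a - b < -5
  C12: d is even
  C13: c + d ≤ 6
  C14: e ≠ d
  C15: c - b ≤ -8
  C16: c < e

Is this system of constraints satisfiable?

From constraint 8: a ≤ 8. From constraints 5 and 10: b ≤ e ≤ 2. Hence a + b ≤ 10. But constraint 4 requires a + b ≥ 12, and 12 > 10. Contradiction.

Unsatisfiable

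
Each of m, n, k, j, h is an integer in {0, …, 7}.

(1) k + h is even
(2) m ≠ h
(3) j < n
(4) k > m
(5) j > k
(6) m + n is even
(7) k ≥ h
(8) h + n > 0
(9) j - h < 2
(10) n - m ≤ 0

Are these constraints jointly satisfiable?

Constraints 3, 4, 5, and 10 give m < k, k < j, j < n, n ≤ m. Chaining: m < k < j < n ≤ m, which forces m < m — impossible.

Unsatisfiable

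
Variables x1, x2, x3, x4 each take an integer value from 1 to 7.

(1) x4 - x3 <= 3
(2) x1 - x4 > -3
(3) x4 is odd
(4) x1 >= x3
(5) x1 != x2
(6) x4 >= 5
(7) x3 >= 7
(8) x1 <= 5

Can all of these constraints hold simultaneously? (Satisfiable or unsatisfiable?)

Unsatisfiable

From constraint 7: x3 ≥ 7. From constraints 4 and 8: x3 ≤ x1 and x1 ≤ 5, so x3 ≤ 5. But 5 < 7, so no value of x3 works.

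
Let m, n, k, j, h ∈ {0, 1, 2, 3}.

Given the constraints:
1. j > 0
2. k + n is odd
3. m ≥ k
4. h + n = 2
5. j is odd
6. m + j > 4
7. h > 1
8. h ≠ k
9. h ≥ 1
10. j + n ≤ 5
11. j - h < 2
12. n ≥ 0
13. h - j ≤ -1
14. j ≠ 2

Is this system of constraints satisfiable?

The assignment m = 3, n = 0, k = 3, j = 3, h = 2 works:
  constraint 4 holds since h + n = 2.
  constraint 6 holds since m + j = 6.
  constraint 10 holds since j + n = 3.
The rest check out directly.

Satisfiable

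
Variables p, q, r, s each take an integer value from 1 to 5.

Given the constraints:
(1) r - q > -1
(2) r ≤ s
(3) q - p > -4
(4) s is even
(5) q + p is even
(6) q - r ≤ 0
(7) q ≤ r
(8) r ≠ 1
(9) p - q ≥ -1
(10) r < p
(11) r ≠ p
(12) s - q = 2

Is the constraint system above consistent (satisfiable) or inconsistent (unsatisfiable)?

The assignment p = 4, q = 2, r = 3, s = 4 works:
  constraint 1 holds since r - q = 1.
  constraint 3 holds since q - p = -2.
  constraint 6 holds since q - r = -1.
The rest check out directly.

Satisfiable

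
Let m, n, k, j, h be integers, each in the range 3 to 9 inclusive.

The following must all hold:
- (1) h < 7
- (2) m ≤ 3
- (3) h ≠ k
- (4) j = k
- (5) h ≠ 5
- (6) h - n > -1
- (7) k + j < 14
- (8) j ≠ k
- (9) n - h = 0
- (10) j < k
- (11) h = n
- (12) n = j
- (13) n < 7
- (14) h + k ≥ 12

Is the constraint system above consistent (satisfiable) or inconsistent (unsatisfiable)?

Unsatisfiable

From constraints 4, 11, and 12, h = n = j = k, so h = k. But constraint 3 says h ≠ k. Contradiction.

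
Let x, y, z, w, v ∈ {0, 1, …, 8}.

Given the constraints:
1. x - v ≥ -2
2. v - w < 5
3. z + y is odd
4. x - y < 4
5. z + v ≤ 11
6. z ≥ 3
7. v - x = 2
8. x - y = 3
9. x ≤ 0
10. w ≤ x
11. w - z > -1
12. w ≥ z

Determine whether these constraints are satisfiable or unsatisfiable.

From constraints 6 and 12: w ≥ z and z ≥ 3, so w ≥ 3. From constraints 9 and 10: w ≤ x and x ≤ 0, so w ≤ 0. But 0 < 3, so no value of w works.

Unsatisfiable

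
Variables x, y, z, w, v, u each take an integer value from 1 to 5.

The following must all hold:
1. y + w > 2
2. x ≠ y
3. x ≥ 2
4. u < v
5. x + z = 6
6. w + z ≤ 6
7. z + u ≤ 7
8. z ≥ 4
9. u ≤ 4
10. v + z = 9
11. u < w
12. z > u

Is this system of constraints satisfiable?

Satisfiable

Try x = 2, y = 1, z = 4, w = 2, v = 5, u = 1.
Check constraint 1: y + w = 3; constraint 5: x + z = 6. The remaining constraints are straightforward to verify.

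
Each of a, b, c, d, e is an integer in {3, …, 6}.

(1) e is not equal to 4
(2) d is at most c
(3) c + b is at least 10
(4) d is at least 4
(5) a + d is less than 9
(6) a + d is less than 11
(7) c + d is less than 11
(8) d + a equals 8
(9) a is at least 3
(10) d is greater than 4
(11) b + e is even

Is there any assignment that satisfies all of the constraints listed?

Setting (a, b, c, d, e) = (3, 5, 5, 5, 5) satisfies everything: constraint 3: c + b = 10; constraint 5: a + d = 8, and the others follow.

Satisfiable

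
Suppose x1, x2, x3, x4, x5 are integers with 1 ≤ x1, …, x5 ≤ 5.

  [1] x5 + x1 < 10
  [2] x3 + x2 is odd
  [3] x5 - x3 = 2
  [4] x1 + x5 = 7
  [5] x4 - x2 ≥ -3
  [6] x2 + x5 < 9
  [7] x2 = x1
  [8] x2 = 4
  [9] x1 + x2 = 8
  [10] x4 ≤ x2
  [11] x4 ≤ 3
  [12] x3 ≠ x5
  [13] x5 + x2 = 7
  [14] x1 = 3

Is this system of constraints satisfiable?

Unsatisfiable

Constraint 8 fixes x2 = 4 and constraint 14 fixes x1 = 3, but constraint 7 requires x2 = x1. Since 4 ≠ 3, contradiction.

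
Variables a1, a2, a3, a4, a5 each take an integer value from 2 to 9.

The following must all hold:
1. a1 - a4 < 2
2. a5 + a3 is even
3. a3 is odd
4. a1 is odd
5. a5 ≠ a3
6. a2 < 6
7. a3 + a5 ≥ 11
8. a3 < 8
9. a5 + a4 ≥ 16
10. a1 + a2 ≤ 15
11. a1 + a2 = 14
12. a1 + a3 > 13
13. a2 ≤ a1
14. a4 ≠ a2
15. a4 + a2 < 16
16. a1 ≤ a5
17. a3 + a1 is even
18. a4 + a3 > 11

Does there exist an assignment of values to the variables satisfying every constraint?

Try a1 = 9, a2 = 5, a3 = 5, a4 = 9, a5 = 9.
Check constraint 1: a1 - a4 = 0; constraint 7: a3 + a5 = 14. The remaining constraints are straightforward to verify.

Satisfiable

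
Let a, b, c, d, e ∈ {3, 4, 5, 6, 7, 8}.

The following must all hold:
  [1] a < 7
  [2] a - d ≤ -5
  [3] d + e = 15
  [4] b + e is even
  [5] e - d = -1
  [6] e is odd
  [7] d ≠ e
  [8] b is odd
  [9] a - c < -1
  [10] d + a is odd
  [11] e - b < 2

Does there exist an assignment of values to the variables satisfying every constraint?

Satisfiable

Setting (a, b, c, d, e) = (3, 7, 7, 8, 7) satisfies everything: constraint 2: a - d = -5; constraint 3: d + e = 15, and the others follow.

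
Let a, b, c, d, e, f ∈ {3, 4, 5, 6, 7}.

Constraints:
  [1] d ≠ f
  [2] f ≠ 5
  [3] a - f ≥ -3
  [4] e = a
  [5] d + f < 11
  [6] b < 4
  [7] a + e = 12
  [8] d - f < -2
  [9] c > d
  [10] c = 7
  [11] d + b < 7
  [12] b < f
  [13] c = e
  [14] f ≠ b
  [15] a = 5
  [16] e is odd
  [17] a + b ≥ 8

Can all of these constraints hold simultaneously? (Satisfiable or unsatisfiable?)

Unsatisfiable

Constraint 10 fixes c = 7 and constraint 15 fixes a = 5. Constraints 4 and 13 give c = e = a, so c = a. But 7 ≠ 5 — contradiction.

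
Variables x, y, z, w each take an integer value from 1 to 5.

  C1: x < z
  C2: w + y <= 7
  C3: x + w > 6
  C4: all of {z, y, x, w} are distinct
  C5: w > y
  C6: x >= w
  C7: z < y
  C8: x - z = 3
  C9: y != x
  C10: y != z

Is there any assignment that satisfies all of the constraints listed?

Constraints 1, 5, 6, and 7 give w ≤ x, x < z, z < y, y < w. Chaining: w ≤ x < z < y < w, which forces w < w — impossible.

Unsatisfiable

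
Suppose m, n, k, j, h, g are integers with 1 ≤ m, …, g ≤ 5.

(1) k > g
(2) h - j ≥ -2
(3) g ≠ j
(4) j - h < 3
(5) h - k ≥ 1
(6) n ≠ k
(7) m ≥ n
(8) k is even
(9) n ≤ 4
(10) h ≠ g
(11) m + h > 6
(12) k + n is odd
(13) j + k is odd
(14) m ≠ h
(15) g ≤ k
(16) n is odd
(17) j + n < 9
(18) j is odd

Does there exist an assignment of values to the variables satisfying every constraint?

Satisfiable

One satisfying assignment is m = 2, n = 1, k = 4, j = 5, h = 5, g = 2.
For the less obvious constraints — constraint 2: h - j = 0; constraint 4: j - h = 0 — and the others hold by inspection.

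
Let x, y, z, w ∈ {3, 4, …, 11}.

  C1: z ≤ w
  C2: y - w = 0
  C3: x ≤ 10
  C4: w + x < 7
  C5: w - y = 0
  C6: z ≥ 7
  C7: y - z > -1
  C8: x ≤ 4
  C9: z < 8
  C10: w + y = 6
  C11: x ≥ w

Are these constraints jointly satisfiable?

From constraints 1 and 6: w ≥ z and z ≥ 7, so w ≥ 7. From constraints 8 and 11: w ≤ x and x ≤ 4, so w ≤ 4. But 4 < 7, so no value of w works.

Unsatisfiable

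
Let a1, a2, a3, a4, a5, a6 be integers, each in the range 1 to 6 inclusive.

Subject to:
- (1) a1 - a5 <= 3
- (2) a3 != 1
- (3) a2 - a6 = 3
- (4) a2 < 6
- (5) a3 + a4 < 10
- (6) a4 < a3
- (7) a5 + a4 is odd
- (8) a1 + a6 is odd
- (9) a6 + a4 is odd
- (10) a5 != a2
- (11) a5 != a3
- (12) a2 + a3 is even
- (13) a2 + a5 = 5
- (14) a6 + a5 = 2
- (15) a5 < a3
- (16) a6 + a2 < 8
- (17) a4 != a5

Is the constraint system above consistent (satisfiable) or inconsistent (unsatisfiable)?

Satisfiable

Take a1 = 2, a2 = 4, a3 = 6, a4 = 2, a5 = 1, a6 = 1. Then constraint 1: a1 - a5 = 1; constraint 3: a2 - a6 = 3; constraint 5: a3 + a4 = 8, and every other listed constraint is also met.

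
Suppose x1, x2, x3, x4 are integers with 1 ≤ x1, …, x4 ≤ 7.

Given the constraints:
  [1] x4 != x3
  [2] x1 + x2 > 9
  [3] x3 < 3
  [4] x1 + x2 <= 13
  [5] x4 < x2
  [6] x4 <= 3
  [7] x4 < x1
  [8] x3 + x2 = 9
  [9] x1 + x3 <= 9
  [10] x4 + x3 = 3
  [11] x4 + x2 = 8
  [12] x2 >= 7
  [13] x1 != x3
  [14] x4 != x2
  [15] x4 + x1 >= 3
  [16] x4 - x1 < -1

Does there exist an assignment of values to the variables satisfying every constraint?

The assignment x1 = 5, x2 = 7, x3 = 2, x4 = 1 works:
  constraint 2 holds since x1 + x2 = 12.
  constraint 4 holds since x1 + x2 = 12.
The rest check out directly.

Satisfiable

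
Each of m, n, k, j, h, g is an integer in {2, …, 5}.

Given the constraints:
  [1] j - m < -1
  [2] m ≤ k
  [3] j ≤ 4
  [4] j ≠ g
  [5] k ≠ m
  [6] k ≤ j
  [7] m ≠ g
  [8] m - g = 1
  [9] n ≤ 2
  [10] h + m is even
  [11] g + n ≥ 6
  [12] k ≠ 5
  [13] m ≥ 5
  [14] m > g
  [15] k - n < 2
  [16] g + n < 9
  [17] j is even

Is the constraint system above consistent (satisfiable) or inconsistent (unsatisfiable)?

From constraints 2 and 13: k ≥ m and m ≥ 5, so k ≥ 5. From constraints 3 and 6: k ≤ j and j ≤ 4, so k ≤ 4. But 4 < 5, so no value of k works.

Unsatisfiable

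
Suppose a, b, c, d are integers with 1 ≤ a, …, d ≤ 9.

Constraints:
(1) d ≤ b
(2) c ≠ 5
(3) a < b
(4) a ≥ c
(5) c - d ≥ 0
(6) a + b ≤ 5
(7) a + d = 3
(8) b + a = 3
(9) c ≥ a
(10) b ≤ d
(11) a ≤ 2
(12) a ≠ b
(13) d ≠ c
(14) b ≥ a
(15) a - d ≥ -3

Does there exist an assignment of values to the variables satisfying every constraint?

Unsatisfiable

Constraints 3, 4, 5, and 10 give b ≤ d, d ≤ c, c ≤ a, a < b. Chaining: b ≤ d ≤ c ≤ a < b, which forces b < b — impossible.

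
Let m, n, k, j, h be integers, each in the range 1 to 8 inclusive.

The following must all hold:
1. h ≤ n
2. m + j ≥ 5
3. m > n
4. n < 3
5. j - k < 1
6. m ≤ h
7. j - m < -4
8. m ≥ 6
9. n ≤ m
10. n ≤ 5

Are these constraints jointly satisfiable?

Unsatisfiable

From constraints 6 and 8: h ≥ m and m ≥ 6, so h ≥ 6. From constraints 1 and 10: h ≤ n and n ≤ 5, so h ≤ 5. But 5 < 6, so no value of h works.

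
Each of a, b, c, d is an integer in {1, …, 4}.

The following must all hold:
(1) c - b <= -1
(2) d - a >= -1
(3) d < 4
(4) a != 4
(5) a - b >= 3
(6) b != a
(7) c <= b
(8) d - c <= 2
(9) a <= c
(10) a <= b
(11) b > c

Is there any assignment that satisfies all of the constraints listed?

Unsatisfiable

Constraints 1, 2, 5, and 8 give b − c ≥ 1, c − d ≥ -2, d − a ≥ -1, a − b ≥ 3.
Adding all 4 inequalities: the left sides telescope to 0, and the right sides sum to 1 + (-2) + (-1) + 3 = 1. So 0 ≥ 1, which is false.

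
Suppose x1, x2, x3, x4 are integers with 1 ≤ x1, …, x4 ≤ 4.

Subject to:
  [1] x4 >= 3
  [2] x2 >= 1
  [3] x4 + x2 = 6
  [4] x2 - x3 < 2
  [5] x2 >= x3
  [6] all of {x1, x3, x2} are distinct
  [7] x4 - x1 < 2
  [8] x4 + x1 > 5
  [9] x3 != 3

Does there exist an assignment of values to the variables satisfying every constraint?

The assignment x1 = 3, x2 = 2, x3 = 1, x4 = 4 works:
  constraint 3 holds since x4 + x2 = 6.
  constraint 4 holds since x2 - x3 = 1.
The rest check out directly.

Satisfiable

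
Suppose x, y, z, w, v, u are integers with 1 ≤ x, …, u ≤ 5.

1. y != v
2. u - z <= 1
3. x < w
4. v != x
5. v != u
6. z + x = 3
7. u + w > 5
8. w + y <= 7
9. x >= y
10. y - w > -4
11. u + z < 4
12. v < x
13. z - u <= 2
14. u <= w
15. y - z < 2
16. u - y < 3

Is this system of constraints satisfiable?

Take x = 2, y = 2, z = 1, w = 4, v = 1, u = 2. Then constraint 2: u - z = 1; constraint 6: z + x = 3, and every other listed constraint is also met.

Satisfiable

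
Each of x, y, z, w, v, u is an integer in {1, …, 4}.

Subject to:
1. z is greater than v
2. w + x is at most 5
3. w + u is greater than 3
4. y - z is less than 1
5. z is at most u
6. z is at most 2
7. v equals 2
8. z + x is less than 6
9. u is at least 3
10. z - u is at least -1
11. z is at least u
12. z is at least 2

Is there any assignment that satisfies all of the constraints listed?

From constraints 9 and 11: z ≥ u and u ≥ 3, so z ≥ 3. From constraint 6: z ≤ 2. But 2 < 3, so no value of z works.

Unsatisfiable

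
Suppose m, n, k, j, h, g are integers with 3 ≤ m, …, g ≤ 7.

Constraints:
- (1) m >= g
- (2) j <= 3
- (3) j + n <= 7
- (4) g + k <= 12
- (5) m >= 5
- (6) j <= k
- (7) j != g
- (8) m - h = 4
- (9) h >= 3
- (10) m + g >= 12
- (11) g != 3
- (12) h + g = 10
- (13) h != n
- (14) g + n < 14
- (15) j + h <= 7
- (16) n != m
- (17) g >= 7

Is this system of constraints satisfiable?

The assignment m = 7, n = 4, k = 5, j = 3, h = 3, g = 7 works:
  constraint 3 holds since j + n = 7.
  constraint 4 holds since g + k = 12.
The rest check out directly.

Satisfiable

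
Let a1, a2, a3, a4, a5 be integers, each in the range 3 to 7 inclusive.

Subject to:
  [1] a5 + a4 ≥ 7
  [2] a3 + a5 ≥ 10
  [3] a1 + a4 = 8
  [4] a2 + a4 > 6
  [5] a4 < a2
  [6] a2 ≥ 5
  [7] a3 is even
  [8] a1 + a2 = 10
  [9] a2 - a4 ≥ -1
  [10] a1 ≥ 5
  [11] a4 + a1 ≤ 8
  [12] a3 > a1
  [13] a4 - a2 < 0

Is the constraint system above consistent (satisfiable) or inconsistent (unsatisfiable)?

Satisfiable

Setting (a1, a2, a3, a4, a5) = (5, 5, 6, 3, 7) satisfies everything: constraint 1: a5 + a4 = 10; constraint 2: a3 + a5 = 13, and the others follow.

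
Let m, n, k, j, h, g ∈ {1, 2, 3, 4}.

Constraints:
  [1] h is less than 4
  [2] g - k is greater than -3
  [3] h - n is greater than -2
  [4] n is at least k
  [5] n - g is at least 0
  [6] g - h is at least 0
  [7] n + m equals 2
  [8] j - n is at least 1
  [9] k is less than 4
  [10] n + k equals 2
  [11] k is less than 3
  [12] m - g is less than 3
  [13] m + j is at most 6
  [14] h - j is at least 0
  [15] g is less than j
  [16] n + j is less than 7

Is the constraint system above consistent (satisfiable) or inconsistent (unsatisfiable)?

Unsatisfiable

Constraints 5, 6, 8, and 14 give j − n ≥ 1, n − g ≥ 0, g − h ≥ 0, h − j ≥ 0.
Adding all 4 inequalities: the left sides telescope to 0, and the right sides sum to 1 + 0 + 0 + 0 = 1. So 0 ≥ 1, which is false.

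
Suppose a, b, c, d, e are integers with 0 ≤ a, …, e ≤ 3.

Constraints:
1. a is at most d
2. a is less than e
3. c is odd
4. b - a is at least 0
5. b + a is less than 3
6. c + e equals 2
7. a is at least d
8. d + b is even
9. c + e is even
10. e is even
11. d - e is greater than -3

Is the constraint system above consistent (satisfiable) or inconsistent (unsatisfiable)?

Unsatisfiable

Constraint 3 makes c odd and constraint 10 makes e even, so c + e must be odd. Constraint 9 says c + e is even — contradiction.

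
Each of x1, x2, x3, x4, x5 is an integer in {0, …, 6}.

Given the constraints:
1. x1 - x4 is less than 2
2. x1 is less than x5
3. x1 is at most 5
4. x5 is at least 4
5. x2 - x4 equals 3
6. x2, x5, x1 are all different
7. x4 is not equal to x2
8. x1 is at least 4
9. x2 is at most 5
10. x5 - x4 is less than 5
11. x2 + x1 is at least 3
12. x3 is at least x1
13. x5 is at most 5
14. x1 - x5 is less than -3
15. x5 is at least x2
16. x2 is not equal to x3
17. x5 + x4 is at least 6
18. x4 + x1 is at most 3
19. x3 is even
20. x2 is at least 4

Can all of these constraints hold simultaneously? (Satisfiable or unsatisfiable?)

Unsatisfiable

Constraints 3, 4, 8, 9, 13, and 20 confine each of x2, x5, x1 to the 2 values {4, 5}.
Constraint 6 requires all 3 of them to be distinct, but only 2 values are available — impossible by the pigeonhole principle.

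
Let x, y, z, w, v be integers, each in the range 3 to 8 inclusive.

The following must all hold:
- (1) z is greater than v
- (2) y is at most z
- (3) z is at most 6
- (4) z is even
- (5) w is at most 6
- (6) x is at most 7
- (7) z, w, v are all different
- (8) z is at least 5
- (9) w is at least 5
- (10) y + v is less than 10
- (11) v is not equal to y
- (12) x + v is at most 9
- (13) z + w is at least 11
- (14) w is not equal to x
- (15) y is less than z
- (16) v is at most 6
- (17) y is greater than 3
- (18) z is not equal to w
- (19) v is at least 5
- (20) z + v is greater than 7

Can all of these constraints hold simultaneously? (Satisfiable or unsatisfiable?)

Constraints 3, 5, 8, 9, 16, and 19 confine each of z, w, v to the 2 values {5, 6}.
Constraint 7 requires all 3 of them to be distinct, but only 2 values are available — impossible by the pigeonhole principle.

Unsatisfiable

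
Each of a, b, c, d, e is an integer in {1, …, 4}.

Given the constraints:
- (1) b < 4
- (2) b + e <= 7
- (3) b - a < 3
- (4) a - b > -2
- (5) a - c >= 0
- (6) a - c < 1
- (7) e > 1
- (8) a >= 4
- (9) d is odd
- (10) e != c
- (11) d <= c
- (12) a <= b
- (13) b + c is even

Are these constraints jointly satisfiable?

From constraints 8 and 12: b ≥ a and a ≥ 4, so b ≥ 4. From constraint 1: b ≤ 3. But 3 < 4, so no value of b works.

Unsatisfiable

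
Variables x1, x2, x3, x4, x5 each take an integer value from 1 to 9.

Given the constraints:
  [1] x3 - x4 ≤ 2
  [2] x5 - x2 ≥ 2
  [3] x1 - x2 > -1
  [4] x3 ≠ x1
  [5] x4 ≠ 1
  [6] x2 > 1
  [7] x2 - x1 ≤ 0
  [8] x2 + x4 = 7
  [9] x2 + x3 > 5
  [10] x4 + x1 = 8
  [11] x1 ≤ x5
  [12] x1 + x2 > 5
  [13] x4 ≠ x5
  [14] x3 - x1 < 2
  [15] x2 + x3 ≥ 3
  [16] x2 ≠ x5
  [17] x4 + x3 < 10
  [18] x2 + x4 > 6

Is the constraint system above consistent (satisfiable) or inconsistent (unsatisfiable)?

Try x1 = 4, x2 = 3, x3 = 3, x4 = 4, x5 = 8.
Check constraint 1: x3 - x4 = -1; constraint 2: x5 - x2 = 5. The remaining constraints are straightforward to verify.

Satisfiable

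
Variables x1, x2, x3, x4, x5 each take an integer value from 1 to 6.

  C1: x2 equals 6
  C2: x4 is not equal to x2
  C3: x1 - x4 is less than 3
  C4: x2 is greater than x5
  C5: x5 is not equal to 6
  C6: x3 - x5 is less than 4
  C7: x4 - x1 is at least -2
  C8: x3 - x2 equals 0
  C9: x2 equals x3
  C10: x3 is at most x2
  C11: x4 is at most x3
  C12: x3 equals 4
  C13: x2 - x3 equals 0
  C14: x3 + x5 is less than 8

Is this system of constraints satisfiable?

Unsatisfiable

Constraint 1 fixes x2 = 6 and constraint 12 fixes x3 = 4, but constraint 9 requires x2 = x3. Since 6 ≠ 4, contradiction.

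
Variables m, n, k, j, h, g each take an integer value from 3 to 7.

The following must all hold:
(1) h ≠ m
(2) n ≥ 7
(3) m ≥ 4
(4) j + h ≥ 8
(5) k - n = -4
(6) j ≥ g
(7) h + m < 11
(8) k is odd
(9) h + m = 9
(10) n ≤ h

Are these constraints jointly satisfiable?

Unsatisfiable

From constraints 2 and 10: h ≥ n ≥ 7. From constraint 3: m ≥ 4. Hence h + m ≥ 11. But constraint 9 requires h + m = 9, and 9 < 11. Contradiction.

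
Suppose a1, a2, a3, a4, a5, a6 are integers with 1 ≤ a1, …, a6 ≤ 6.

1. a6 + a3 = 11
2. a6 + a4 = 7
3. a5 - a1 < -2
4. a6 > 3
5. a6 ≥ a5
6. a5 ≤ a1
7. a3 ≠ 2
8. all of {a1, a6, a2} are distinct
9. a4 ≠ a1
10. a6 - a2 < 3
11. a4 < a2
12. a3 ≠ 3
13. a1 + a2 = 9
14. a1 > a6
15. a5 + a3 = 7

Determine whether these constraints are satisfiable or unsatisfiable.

The assignment a1 = 6, a2 = 3, a3 = 6, a4 = 2, a5 = 1, a6 = 5 works:
  constraint 1 holds since a6 + a3 = 11.
  constraint 2 holds since a6 + a4 = 7.
The rest check out directly.

Satisfiable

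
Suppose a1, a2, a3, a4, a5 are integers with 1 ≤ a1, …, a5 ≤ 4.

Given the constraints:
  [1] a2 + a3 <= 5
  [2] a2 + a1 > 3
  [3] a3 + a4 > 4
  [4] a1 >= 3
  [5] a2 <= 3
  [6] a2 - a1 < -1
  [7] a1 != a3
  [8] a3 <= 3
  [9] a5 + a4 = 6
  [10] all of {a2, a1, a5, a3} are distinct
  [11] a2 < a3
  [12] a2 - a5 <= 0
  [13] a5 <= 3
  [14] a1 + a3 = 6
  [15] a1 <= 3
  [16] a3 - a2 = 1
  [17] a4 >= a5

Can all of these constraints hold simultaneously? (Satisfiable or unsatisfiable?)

Constraints 5, 8, 13, and 15 confine each of a2, a1, a5, a3 to the 3 values {1, …, 3} (the domain already gives each ≥ 1).
Constraint 10 requires all 4 of them to be distinct, but only 3 values are available — impossible by the pigeonhole principle.

Unsatisfiable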